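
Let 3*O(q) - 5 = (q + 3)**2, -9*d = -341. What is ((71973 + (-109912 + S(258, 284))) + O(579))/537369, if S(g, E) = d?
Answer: 675077/4836321 ≈ 0.13958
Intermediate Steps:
d = 341/9 (d = -1/9*(-341) = 341/9 ≈ 37.889)
S(g, E) = 341/9
O(q) = 5/3 + (3 + q)**2/3 (O(q) = 5/3 + (q + 3)**2/3 = 5/3 + (3 + q)**2/3)
((71973 + (-109912 + S(258, 284))) + O(579))/537369 = ((71973 + (-109912 + 341/9)) + (5/3 + (3 + 579)**2/3))/537369 = ((71973 - 988867/9) + (5/3 + (1/3)*582**2))*(1/537369) = (-341110/9 + (5/3 + (1/3)*338724))*(1/537369) = (-341110/9 + (5/3 + 112908))*(1/537369) = (-341110/9 + 338729/3)*(1/537369) = (675077/9)*(1/537369) = 675077/4836321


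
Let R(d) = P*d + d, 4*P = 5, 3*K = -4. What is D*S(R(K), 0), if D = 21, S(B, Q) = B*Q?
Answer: 0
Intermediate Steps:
K = -4/3 (K = (⅓)*(-4) = -4/3 ≈ -1.3333)
P = 5/4 (P = (¼)*5 = 5/4 ≈ 1.2500)
R(d) = 9*d/4 (R(d) = 5*d/4 + d = 9*d/4)
D*S(R(K), 0) = 21*(((9/4)*(-4/3))*0) = 21*(-3*0) = 21*0 = 0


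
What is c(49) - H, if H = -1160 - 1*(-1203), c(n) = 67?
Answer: 24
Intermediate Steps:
H = 43 (H = -1160 + 1203 = 43)
c(49) - H = 67 - 1*43 = 67 - 43 = 24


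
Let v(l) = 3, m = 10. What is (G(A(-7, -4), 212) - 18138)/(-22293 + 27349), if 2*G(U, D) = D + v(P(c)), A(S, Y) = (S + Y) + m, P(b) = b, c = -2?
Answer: -36061/10112 ≈ -3.5662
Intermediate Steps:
A(S, Y) = 10 + S + Y (A(S, Y) = (S + Y) + 10 = 10 + S + Y)
G(U, D) = 3/2 + D/2 (G(U, D) = (D + 3)/2 = (3 + D)/2 = 3/2 + D/2)
(G(A(-7, -4), 212) - 18138)/(-22293 + 27349) = ((3/2 + (½)*212) - 18138)/(-22293 + 27349) = ((3/2 + 106) - 18138)/5056 = (215/2 - 18138)*(1/5056) = -36061/2*1/5056 = -36061/10112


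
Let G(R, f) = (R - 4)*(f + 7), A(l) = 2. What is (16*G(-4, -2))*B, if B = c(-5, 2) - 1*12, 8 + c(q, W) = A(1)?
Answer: 11520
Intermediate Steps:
c(q, W) = -6 (c(q, W) = -8 + 2 = -6)
G(R, f) = (-4 + R)*(7 + f)
B = -18 (B = -6 - 1*12 = -6 - 12 = -18)
(16*G(-4, -2))*B = (16*(-28 - 4*(-2) + 7*(-4) - 4*(-2)))*(-18) = (16*(-28 + 8 - 28 + 8))*(-18) = (16*(-40))*(-18) = -640*(-18) = 11520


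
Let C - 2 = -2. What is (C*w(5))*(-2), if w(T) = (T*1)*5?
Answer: 0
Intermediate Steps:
C = 0 (C = 2 - 2 = 0)
w(T) = 5*T (w(T) = T*5 = 5*T)
(C*w(5))*(-2) = (0*(5*5))*(-2) = (0*25)*(-2) = 0*(-2) = 0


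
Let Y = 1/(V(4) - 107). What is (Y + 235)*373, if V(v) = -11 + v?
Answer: 9992297/114 ≈ 87652.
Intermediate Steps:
Y = -1/114 (Y = 1/((-11 + 4) - 107) = 1/(-7 - 107) = 1/(-114) = -1/114 ≈ -0.0087719)
(Y + 235)*373 = (-1/114 + 235)*373 = (26789/114)*373 = 9992297/114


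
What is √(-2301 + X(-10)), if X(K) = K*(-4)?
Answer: I*√2261 ≈ 47.55*I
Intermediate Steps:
X(K) = -4*K
√(-2301 + X(-10)) = √(-2301 - 4*(-10)) = √(-2301 + 40) = √(-2261) = I*√2261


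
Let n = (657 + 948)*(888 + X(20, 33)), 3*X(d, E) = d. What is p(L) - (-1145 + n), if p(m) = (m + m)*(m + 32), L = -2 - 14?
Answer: -1435307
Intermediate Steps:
X(d, E) = d/3
L = -16
n = 1435940 (n = (657 + 948)*(888 + (1/3)*20) = 1605*(888 + 20/3) = 1605*(2684/3) = 1435940)
p(m) = 2*m*(32 + m) (p(m) = (2*m)*(32 + m) = 2*m*(32 + m))
p(L) - (-1145 + n) = 2*(-16)*(32 - 16) - (-1145 + 1435940) = 2*(-16)*16 - 1*1434795 = -512 - 1434795 = -1435307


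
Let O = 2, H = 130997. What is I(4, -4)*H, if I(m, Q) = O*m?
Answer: 1047976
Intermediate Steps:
I(m, Q) = 2*m
I(4, -4)*H = (2*4)*130997 = 8*130997 = 1047976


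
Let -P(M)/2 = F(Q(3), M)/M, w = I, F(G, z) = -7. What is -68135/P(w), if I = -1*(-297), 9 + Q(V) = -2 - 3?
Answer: -20236095/14 ≈ -1.4454e+6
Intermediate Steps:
Q(V) = -14 (Q(V) = -9 + (-2 - 3) = -9 - 5 = -14)
I = 297
w = 297
P(M) = 14/M (P(M) = -(-14)/M = 14/M)
-68135/P(w) = -68135/(14/297) = -68135/(14*(1/297)) = -68135/14/297 = -68135*297/14 = -20236095/14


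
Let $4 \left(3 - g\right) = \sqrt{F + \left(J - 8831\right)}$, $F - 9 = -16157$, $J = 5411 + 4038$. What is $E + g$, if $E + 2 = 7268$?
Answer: $7269 - \frac{i \sqrt{15530}}{4} \approx 7269.0 - 31.155 i$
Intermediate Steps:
$J = 9449$
$E = 7266$ ($E = -2 + 7268 = 7266$)
$F = -16148$ ($F = 9 - 16157 = -16148$)
$g = 3 - \frac{i \sqrt{15530}}{4}$ ($g = 3 - \frac{\sqrt{-16148 + \left(9449 - 8831\right)}}{4} = 3 - \frac{\sqrt{-16148 + 618}}{4} = 3 - \frac{\sqrt{-15530}}{4} = 3 - \frac{i \sqrt{15530}}{4} \approx 3.0 - 31.155 i$)
$E + g = 7266 + \left(3 - \frac{i \sqrt{15530}}{4}\right) = 7269 - \frac{i \sqrt{15530}}{4}$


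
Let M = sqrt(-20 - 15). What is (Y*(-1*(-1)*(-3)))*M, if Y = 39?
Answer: -117*I*sqrt(35) ≈ -692.18*I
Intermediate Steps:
M = I*sqrt(35) (M = sqrt(-35) = I*sqrt(35) ≈ 5.9161*I)
(Y*(-1*(-1)*(-3)))*M = (39*(-1*(-1)*(-3)))*(I*sqrt(35)) = (39*(1*(-3)))*(I*sqrt(35)) = (39*(-3))*(I*sqrt(35)) = -117*I*sqrt(35)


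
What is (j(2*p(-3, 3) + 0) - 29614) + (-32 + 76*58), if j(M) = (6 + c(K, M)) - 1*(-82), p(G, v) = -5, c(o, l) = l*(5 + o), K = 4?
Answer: -25240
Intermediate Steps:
j(M) = 88 + 9*M (j(M) = (6 + M*(5 + 4)) - 1*(-82) = (6 + M*9) + 82 = (6 + 9*M) + 82 = 88 + 9*M)
(j(2*p(-3, 3) + 0) - 29614) + (-32 + 76*58) = ((88 + 9*(2*(-5) + 0)) - 29614) + (-32 + 76*58) = ((88 + 9*(-10 + 0)) - 29614) + (-32 + 4408) = ((88 + 9*(-10)) - 29614) + 4376 = ((88 - 90) - 29614) + 4376 = (-2 - 29614) + 4376 = -29616 + 4376 = -25240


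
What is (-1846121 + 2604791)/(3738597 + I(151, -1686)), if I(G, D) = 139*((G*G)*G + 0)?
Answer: 379335/241154393 ≈ 0.0015730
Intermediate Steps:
I(G, D) = 139*G³ (I(G, D) = 139*(G²*G + 0) = 139*(G³ + 0) = 139*G³)
(-1846121 + 2604791)/(3738597 + I(151, -1686)) = (-1846121 + 2604791)/(3738597 + 139*151³) = 758670/(3738597 + 139*3442951) = 758670/(3738597 + 478570189) = 758670/482308786 = 758670*(1/482308786) = 379335/241154393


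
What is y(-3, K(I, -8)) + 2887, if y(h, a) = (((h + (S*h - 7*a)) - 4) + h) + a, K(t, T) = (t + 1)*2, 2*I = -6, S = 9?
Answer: 2874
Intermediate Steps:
I = -3 (I = (½)*(-6) = -3)
K(t, T) = 2 + 2*t (K(t, T) = (1 + t)*2 = 2 + 2*t)
y(h, a) = -4 - 6*a + 11*h (y(h, a) = (((h + (9*h - 7*a)) - 4) + h) + a = (((h + (-7*a + 9*h)) - 4) + h) + a = (((-7*a + 10*h) - 4) + h) + a = ((-4 - 7*a + 10*h) + h) + a = (-4 - 7*a + 11*h) + a = -4 - 6*a + 11*h)
y(-3, K(I, -8)) + 2887 = (-4 - 6*(2 + 2*(-3)) + 11*(-3)) + 2887 = (-4 - 6*(2 - 6) - 33) + 2887 = (-4 - 6*(-4) - 33) + 2887 = (-4 + 24 - 33) + 2887 = -13 + 2887 = 2874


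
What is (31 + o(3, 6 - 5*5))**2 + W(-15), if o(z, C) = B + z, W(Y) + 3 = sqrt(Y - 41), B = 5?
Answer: 1518 + 2*I*sqrt(14) ≈ 1518.0 + 7.4833*I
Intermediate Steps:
W(Y) = -3 + sqrt(-41 + Y) (W(Y) = -3 + sqrt(Y - 41) = -3 + sqrt(-41 + Y))
o(z, C) = 5 + z
(31 + o(3, 6 - 5*5))**2 + W(-15) = (31 + (5 + 3))**2 + (-3 + sqrt(-41 - 15)) = (31 + 8)**2 + (-3 + sqrt(-56)) = 39**2 + (-3 + 2*I*sqrt(14)) = 1521 + (-3 + 2*I*sqrt(14)) = 1518 + 2*I*sqrt(14)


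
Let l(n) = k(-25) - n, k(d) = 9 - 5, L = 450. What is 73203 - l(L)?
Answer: 73649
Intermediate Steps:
k(d) = 4
l(n) = 4 - n
73203 - l(L) = 73203 - (4 - 1*450) = 73203 - (4 - 450) = 73203 - 1*(-446) = 73203 + 446 = 73649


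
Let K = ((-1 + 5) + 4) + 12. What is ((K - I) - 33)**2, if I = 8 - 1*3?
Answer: 324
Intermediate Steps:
I = 5 (I = 8 - 3 = 5)
K = 20 (K = (4 + 4) + 12 = 8 + 12 = 20)
((K - I) - 33)**2 = ((20 - 1*5) - 33)**2 = ((20 - 5) - 33)**2 = (15 - 33)**2 = (-18)**2 = 324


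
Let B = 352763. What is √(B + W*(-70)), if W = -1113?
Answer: 19*√1193 ≈ 656.26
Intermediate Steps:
√(B + W*(-70)) = √(352763 - 1113*(-70)) = √(352763 + 77910) = √430673 = 19*√1193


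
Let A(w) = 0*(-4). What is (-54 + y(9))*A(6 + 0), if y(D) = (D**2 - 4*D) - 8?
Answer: 0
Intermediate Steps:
y(D) = -8 + D**2 - 4*D
A(w) = 0
(-54 + y(9))*A(6 + 0) = (-54 + (-8 + 9**2 - 4*9))*0 = (-54 + (-8 + 81 - 36))*0 = (-54 + 37)*0 = -17*0 = 0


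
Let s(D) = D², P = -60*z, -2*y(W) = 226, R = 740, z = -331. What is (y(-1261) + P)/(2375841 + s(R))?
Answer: 19747/2923441 ≈ 0.0067547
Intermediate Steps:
y(W) = -113 (y(W) = -½*226 = -113)
P = 19860 (P = -60*(-331) = 19860)
(y(-1261) + P)/(2375841 + s(R)) = (-113 + 19860)/(2375841 + 740²) = 19747/(2375841 + 547600) = 19747/2923441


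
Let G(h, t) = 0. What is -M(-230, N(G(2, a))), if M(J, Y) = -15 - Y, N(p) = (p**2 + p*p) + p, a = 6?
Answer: 15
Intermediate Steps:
N(p) = p + 2*p**2 (N(p) = (p**2 + p**2) + p = 2*p**2 + p = p + 2*p**2)
-M(-230, N(G(2, a))) = -(-15 - 0*(1 + 2*0)) = -(-15 - 0*(1 + 0)) = -(-15 - 0) = -(-15 - 1*0) = -(-15 + 0) = -1*(-15) = 15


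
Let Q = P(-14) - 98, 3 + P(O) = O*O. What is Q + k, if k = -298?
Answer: -203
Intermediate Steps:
P(O) = -3 + O² (P(O) = -3 + O*O = -3 + O²)
Q = 95 (Q = (-3 + (-14)²) - 98 = (-3 + 196) - 98 = 193 - 98 = 95)
Q + k = 95 - 298 = -203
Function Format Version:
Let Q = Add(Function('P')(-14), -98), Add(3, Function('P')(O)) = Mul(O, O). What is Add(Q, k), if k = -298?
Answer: -203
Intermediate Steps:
Function('P')(O) = Add(-3, Pow(O, 2)) (Function('P')(O) = Add(-3, Mul(O, O)) = Add(-3, Pow(O, 2)))
Q = 95 (Q = Add(Add(-3, Pow(-14, 2)), -98) = Add(Add(-3, 196), -98) = Add(193, -98) = 95)
Add(Q, k) = Add(95, -298) = -203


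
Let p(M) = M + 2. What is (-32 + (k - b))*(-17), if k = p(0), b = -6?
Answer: 408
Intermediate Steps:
p(M) = 2 + M
k = 2 (k = 2 + 0 = 2)
(-32 + (k - b))*(-17) = (-32 + (2 - 1*(-6)))*(-17) = (-32 + (2 + 6))*(-17) = (-32 + 8)*(-17) = -24*(-17) = 408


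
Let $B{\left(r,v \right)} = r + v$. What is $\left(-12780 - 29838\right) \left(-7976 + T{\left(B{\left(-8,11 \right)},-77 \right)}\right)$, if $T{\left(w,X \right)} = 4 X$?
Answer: $353047512$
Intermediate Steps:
$\left(-12780 - 29838\right) \left(-7976 + T{\left(B{\left(-8,11 \right)},-77 \right)}\right) = \left(-12780 - 29838\right) \left(-7976 + 4 \left(-77\right)\right) = - 42618 \left(-7976 - 308\right) = \left(-42618\right) \left(-8284\right) = 353047512$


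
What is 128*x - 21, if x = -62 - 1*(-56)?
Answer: -789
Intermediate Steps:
x = -6 (x = -62 + 56 = -6)
128*x - 21 = 128*(-6) - 21 = -768 - 21 = -789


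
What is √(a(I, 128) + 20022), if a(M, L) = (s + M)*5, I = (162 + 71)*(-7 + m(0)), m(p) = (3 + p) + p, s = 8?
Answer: √15402 ≈ 124.10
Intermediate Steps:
m(p) = 3 + 2*p
I = -932 (I = (162 + 71)*(-7 + (3 + 2*0)) = 233*(-7 + (3 + 0)) = 233*(-7 + 3) = 233*(-4) = -932)
a(M, L) = 40 + 5*M (a(M, L) = (8 + M)*5 = 40 + 5*M)
√(a(I, 128) + 20022) = √((40 + 5*(-932)) + 20022) = √((40 - 4660) + 20022) = √(-4620 + 20022) = √15402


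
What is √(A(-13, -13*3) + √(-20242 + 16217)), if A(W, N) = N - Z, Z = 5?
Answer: √(-44 + 5*I*√161) ≈ 4.0748 + 7.7848*I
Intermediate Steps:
A(W, N) = -5 + N (A(W, N) = N - 1*5 = N - 5 = -5 + N)
√(A(-13, -13*3) + √(-20242 + 16217)) = √((-5 - 13*3) + √(-20242 + 16217)) = √((-5 - 39) + √(-4025)) = √(-44 + 5*I*√161)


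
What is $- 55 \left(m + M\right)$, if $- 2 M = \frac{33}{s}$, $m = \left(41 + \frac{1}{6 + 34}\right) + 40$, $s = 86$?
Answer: $- \frac{1529363}{344} \approx -4445.8$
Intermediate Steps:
$m = \frac{3241}{40}$ ($m = \left(41 + \frac{1}{40}\right) + 40 = \frac{1641}{40} + 40 = \frac{3241}{40} \approx 81.025$)
$M = - \frac{33}{172}$ ($M = - \frac{33 \cdot \frac{1}{86}}{2} = \left(- \frac{1}{2}\right) \frac{33}{86} = - \frac{33}{172} \approx -0.19186$)
$- 55 \left(m + M\right) = - 55 \left(\frac{3241}{40} - \frac{33}{172}\right) = \left(-55\right) \frac{139033}{1720} = - \frac{1529363}{344}$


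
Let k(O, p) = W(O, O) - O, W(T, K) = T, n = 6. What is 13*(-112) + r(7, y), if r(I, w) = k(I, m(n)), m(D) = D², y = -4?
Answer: -1456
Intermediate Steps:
k(O, p) = 0 (k(O, p) = O - O = 0)
r(I, w) = 0
13*(-112) + r(7, y) = 13*(-112) + 0 = -1456 + 0 = -1456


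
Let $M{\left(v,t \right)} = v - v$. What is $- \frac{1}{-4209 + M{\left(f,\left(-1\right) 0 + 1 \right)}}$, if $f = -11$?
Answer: $\frac{1}{4209} \approx 0.00023759$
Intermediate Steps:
$M{\left(v,t \right)} = 0$
$- \frac{1}{-4209 + M{\left(f,\left(-1\right) 0 + 1 \right)}} = - \frac{1}{-4209 + 0} = - \frac{1}{-4209} = \left(-1\right) \left(- \frac{1}{4209}\right) = \frac{1}{4209}$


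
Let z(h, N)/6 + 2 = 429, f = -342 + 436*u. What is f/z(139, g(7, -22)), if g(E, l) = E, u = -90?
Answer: -6597/427 ≈ -15.450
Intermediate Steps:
f = -39582 (f = -342 + 436*(-90) = -342 - 39240 = -39582)
z(h, N) = 2562 (z(h, N) = -12 + 6*429 = -12 + 2574 = 2562)
f/z(139, g(7, -22)) = -39582/2562 = -39582*1/2562 = -6597/427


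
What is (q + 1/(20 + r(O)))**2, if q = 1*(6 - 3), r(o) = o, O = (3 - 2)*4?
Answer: 5329/576 ≈ 9.2517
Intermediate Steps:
O = 4 (O = 1*4 = 4)
q = 3 (q = 1*3 = 3)
(q + 1/(20 + r(O)))**2 = (3 + 1/(20 + 4))**2 = (3 + 1/24)**2 = (73/24)**2 = 5329/576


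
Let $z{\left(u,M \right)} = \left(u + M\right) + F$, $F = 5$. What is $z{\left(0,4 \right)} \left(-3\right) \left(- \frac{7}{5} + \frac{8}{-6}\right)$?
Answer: $\frac{369}{5} \approx 73.8$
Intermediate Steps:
$z{\left(u,M \right)} = 5 + M + u$ ($z{\left(u,M \right)} = \left(u + M\right) + 5 = \left(M + u\right) + 5 = 5 + M + u$)
$z{\left(0,4 \right)} \left(-3\right) \left(- \frac{7}{5} + \frac{8}{-6}\right) = \left(5 + 4 + 0\right) \left(-3\right) \left(- \frac{7}{5} + \frac{8}{-6}\right) = 9 \left(-3\right) \left(\left(-7\right) \frac{1}{5} + 8 \left(- \frac{1}{6}\right)\right) = - 27 \left(- \frac{7}{5} - \frac{4}{3}\right) = \left(-27\right) \left(- \frac{41}{15}\right) = \frac{369}{5}$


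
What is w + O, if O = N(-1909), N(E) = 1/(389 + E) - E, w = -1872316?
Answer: -2843018641/1520 ≈ -1.8704e+6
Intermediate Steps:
O = 2901679/1520 (O = (1 - 1*(-1909)**2 - 389*(-1909))/(389 - 1909) = (1 - 1*3644281 + 742601)/(-1520) = -(1 - 3644281 + 742601)/1520 = -1/1520*(-2901679) = 2901679/1520 ≈ 1909.0)
w + O = -1872316 + 2901679/1520 = -2843018641/1520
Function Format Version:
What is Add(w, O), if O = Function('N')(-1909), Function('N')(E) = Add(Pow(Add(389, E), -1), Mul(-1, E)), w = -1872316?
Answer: Rational(-2843018641, 1520) ≈ -1.8704e+6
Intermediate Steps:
O = Rational(2901679, 1520) (O = Mul(Pow(Add(389, -1909), -1), Add(1, Mul(-1, Pow(-1909, 2)), Mul(-389, -1909))) = Mul(Pow(-1520, -1), Add(1, Mul(-1, 3644281), 742601)) = Mul(Rational(-1, 1520), Add(1, -3644281, 742601)) = Mul(Rational(-1, 1520), -2901679) = Rational(2901679, 1520) ≈ 1909.0)
Add(w, O) = Add(-1872316, Rational(2901679, 1520)) = Rational(-2843018641, 1520)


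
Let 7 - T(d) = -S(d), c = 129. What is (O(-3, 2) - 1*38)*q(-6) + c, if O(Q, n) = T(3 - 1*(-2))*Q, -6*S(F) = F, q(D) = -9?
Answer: 1275/2 ≈ 637.50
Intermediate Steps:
S(F) = -F/6
T(d) = 7 - d/6 (T(d) = 7 - (-1)*(-d/6) = 7 - d/6)
O(Q, n) = 37*Q/6 (O(Q, n) = (7 - (3 - 1*(-2))/6)*Q = (7 - (3 + 2)/6)*Q = (7 - 1/6*5)*Q = (7 - 5/6)*Q = 37*Q/6)
(O(-3, 2) - 1*38)*q(-6) + c = ((37/6)*(-3) - 1*38)*(-9) + 129 = (-37/2 - 38)*(-9) + 129 = -113/2*(-9) + 129 = 1017/2 + 129 = 1275/2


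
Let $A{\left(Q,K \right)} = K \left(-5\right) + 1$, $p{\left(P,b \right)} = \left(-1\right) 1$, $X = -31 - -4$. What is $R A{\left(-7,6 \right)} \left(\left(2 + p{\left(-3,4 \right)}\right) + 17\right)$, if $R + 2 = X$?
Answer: $15138$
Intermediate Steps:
$X = -27$ ($X = -31 + 4 = -27$)
$p{\left(P,b \right)} = -1$
$A{\left(Q,K \right)} = 1 - 5 K$ ($A{\left(Q,K \right)} = - 5 K + 1 = 1 - 5 K$)
$R = -29$ ($R = -2 - 27 = -29$)
$R A{\left(-7,6 \right)} \left(\left(2 + p{\left(-3,4 \right)}\right) + 17\right) = - 29 \left(1 - 30\right) \left(\left(2 - 1\right) + 17\right) = - 29 \left(1 - 30\right) \left(1 + 17\right) = \left(-29\right) \left(-29\right) 18 = 841 \cdot 18 = 15138$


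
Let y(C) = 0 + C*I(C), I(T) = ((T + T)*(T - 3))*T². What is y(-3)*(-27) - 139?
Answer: 26105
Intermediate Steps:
I(T) = 2*T³*(-3 + T) (I(T) = ((2*T)*(-3 + T))*T² = (2*T*(-3 + T))*T² = 2*T³*(-3 + T))
y(C) = 2*C⁴*(-3 + C) (y(C) = 0 + C*(2*C³*(-3 + C)) = 0 + 2*C⁴*(-3 + C) = 2*C⁴*(-3 + C))
y(-3)*(-27) - 139 = (2*(-3)⁴*(-3 - 3))*(-27) - 139 = (2*81*(-6))*(-27) - 139 = -972*(-27) - 139 = 26244 - 139 = 26105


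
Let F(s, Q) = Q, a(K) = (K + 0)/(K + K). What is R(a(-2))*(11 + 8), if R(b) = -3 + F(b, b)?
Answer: -95/2 ≈ -47.500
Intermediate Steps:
a(K) = ½ (a(K) = K/((2*K)) = K*(1/(2*K)) = ½)
R(b) = -3 + b
R(a(-2))*(11 + 8) = (-3 + ½)*(11 + 8) = -5/2*19 = -95/2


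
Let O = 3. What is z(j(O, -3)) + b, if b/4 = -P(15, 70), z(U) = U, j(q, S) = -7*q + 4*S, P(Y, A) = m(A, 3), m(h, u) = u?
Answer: -45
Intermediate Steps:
P(Y, A) = 3
b = -12 (b = 4*(-1*3) = 4*(-3) = -12)
z(j(O, -3)) + b = (-7*3 + 4*(-3)) - 12 = (-21 - 12) - 12 = -33 - 12 = -45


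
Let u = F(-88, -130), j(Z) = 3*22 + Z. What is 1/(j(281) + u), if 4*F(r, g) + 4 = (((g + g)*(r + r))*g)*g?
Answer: 1/193336346 ≈ 5.1723e-9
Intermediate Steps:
j(Z) = 66 + Z
F(r, g) = -1 + r*g³ (F(r, g) = -1 + ((((g + g)*(r + r))*g)*g)/4 = -1 + ((((2*g)*(2*r))*g)*g)/4 = -1 + (((4*g*r)*g)*g)/4 = -1 + ((4*r*g²)*g)/4 = -1 + (4*r*g³)/4 = -1 + r*g³)
u = 193335999 (u = -1 - 88*(-130)³ = -1 - 88*(-2197000) = -1 + 193336000 = 193335999)
1/(j(281) + u) = 1/((66 + 281) + 193335999) = 1/(347 + 193335999) = 1/193336346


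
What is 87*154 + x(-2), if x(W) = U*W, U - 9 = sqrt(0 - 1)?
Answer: 13380 - 2*I ≈ 13380.0 - 2.0*I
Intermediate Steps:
U = 9 + I (U = 9 + sqrt(0 - 1) = 9 + sqrt(-1) = 9 + I ≈ 9.0 + 1.0*I)
x(W) = W*(9 + I) (x(W) = (9 + I)*W = W*(9 + I))
87*154 + x(-2) = 87*154 - 2*(9 + I) = 13398 + (-18 - 2*I) = 13380 - 2*I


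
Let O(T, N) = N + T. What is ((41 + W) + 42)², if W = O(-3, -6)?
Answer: 5476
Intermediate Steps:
W = -9 (W = -6 - 3 = -9)
((41 + W) + 42)² = ((41 - 9) + 42)² = (32 + 42)² = 74² = 5476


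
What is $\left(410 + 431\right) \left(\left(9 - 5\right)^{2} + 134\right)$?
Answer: $126150$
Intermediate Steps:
$\left(410 + 431\right) \left(\left(9 - 5\right)^{2} + 134\right) = 841 \left(4^{2} + 134\right) = 841 \left(16 + 134\right) = 841 \cdot 150 = 126150$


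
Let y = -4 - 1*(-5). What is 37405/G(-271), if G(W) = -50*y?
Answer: -7481/10 ≈ -748.10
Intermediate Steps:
y = 1 (y = -4 + 5 = 1)
G(W) = -50 (G(W) = -50*1 = -50)
37405/G(-271) = 37405/(-50) = 37405*(-1/50) = -7481/10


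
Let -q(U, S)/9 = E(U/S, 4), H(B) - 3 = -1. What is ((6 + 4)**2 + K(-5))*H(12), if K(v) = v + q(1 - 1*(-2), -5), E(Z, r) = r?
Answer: 118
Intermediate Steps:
H(B) = 2 (H(B) = 3 - 1 = 2)
q(U, S) = -36 (q(U, S) = -9*4 = -36)
K(v) = -36 + v (K(v) = v - 36 = -36 + v)
((6 + 4)**2 + K(-5))*H(12) = ((6 + 4)**2 + (-36 - 5))*2 = (10**2 - 41)*2 = (100 - 41)*2 = 59*2 = 118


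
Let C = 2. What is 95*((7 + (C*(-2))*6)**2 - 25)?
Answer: 25080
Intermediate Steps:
95*((7 + (C*(-2))*6)**2 - 25) = 95*((7 + (2*(-2))*6)**2 - 25) = 95*((7 - 4*6)**2 - 25) = 95*((7 - 24)**2 - 25) = 95*((-17)**2 - 25) = 95*(289 - 25) = 95*264 = 25080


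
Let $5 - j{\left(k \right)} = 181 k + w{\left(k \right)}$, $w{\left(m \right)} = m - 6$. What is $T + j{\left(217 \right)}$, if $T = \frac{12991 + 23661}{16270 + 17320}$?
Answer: $- \frac{663098659}{16795} \approx -39482.0$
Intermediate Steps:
$w{\left(m \right)} = -6 + m$
$T = \frac{18326}{16795}$ ($T = \frac{36652}{33590} = 36652 \cdot \frac{1}{33590} = \frac{18326}{16795} \approx 1.0912$)
$j{\left(k \right)} = 11 - 182 k$ ($j{\left(k \right)} = 5 - \left(181 k + \left(-6 + k\right)\right) = 5 - \left(-6 + 182 k\right) = 11 - 182 k$)
$T + j{\left(217 \right)} = \frac{18326}{16795} + \left(11 - 39494\right) = \frac{18326}{16795} - 39483 = - \frac{663098659}{16795}$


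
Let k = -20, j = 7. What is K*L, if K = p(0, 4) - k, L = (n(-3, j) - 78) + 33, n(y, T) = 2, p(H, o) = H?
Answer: -860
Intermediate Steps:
L = -43 (L = (2 - 78) + 33 = -76 + 33 = -43)
K = 20 (K = 0 - 1*(-20) = 0 + 20 = 20)
K*L = 20*(-43) = -860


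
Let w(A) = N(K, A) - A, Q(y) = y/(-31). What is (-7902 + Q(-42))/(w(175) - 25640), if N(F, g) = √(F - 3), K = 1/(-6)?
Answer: 37935658800/123953046439 + 244920*I*√114/123953046439 ≈ 0.30605 + 2.1097e-5*I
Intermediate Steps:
K = -⅙ ≈ -0.16667
N(F, g) = √(-3 + F)
Q(y) = -y/31 (Q(y) = y*(-1/31) = -y/31)
w(A) = -A + I*√114/6 (w(A) = √(-3 - ⅙) - A = √(-19/6) - A = I*√114/6 - A = -A + I*√114/6)
(-7902 + Q(-42))/(w(175) - 25640) = (-7902 - 1/31*(-42))/((-1*175 + I*√114/6) - 25640) = (-7902 + 42/31)/((-175 + I*√114/6) - 25640) = -244920/(31*(-25815 + I*√114/6))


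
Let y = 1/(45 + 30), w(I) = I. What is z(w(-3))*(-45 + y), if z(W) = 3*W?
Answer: 10122/25 ≈ 404.88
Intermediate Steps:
y = 1/75 ≈ 0.013333
z(w(-3))*(-45 + y) = (3*(-3))*(-45 + 1/75) = -9*(-3374/75) = 10122/25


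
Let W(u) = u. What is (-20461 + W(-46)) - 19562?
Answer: -40069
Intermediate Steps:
(-20461 + W(-46)) - 19562 = (-20461 - 46) - 19562 = -20507 - 19562 = -40069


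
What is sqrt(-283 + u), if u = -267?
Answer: 5*I*sqrt(22) ≈ 23.452*I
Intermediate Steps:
sqrt(-283 + u) = sqrt(-283 - 267) = sqrt(-550) = 5*I*sqrt(22)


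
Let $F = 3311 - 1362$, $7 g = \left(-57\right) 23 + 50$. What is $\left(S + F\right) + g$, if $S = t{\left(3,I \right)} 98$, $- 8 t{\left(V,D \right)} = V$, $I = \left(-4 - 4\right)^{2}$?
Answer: $\frac{48499}{28} \approx 1732.1$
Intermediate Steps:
$I = 64$ ($I = \left(-8\right)^{2} = 64$)
$t{\left(V,D \right)} = - \frac{V}{8}$
$g = - \frac{1261}{7}$ ($g = \frac{\left(-57\right) 23 + 50}{7} = \frac{-1311 + 50}{7} = \frac{1}{7} \left(-1261\right) = - \frac{1261}{7} \approx -180.14$)
$S = - \frac{147}{4}$ ($S = \left(- \frac{1}{8}\right) 3 \cdot 98 = \left(- \frac{3}{8}\right) 98 = - \frac{147}{4} \approx -36.75$)
$F = 1949$ ($F = 3311 - 1362 = 1949$)
$\left(S + F\right) + g = \left(- \frac{147}{4} + 1949\right) - \frac{1261}{7} = \frac{7649}{4} - \frac{1261}{7} = \frac{48499}{28}$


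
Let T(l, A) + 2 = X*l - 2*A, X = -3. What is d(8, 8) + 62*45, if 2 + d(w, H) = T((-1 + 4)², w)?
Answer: 2743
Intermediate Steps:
T(l, A) = -2 - 3*l - 2*A (T(l, A) = -2 + (-3*l - 2*A) = -2 - 3*l - 2*A)
d(w, H) = -31 - 2*w (d(w, H) = -2 + (-2 - 3*(-1 + 4)² - 2*w) = -2 + (-2 - 3*3² - 2*w) = -2 + (-2 - 3*9 - 2*w) = -2 + (-2 - 27 - 2*w) = -2 + (-29 - 2*w) = -31 - 2*w)
d(8, 8) + 62*45 = (-31 - 2*8) + 62*45 = (-31 - 16) + 2790 = -47 + 2790 = 2743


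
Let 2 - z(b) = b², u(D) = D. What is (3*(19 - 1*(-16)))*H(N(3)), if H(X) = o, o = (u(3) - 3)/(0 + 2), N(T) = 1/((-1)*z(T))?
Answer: 0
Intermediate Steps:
z(b) = 2 - b²
N(T) = -1/(2 - T²) (N(T) = 1/((-1)*(2 - T²)) = -1/(2 - T²))
o = 0 (o = (3 - 3)/(0 + 2) = 0/2 = 0*(½) = 0)
H(X) = 0
(3*(19 - 1*(-16)))*H(N(3)) = (3*(19 - 1*(-16)))*0 = (3*(19 + 16))*0 = (3*35)*0 = 105*0 = 0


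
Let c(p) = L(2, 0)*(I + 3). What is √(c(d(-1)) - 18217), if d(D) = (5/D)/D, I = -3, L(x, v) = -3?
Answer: I*√18217 ≈ 134.97*I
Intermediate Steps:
d(D) = 5/D²
c(p) = 0 (c(p) = -3*(-3 + 3) = -3*0 = 0)
√(c(d(-1)) - 18217) = √(0 - 18217) = √(-18217) = I*√18217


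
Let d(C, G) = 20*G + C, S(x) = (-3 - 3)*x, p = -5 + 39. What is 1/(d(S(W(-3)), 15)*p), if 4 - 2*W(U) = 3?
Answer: 1/10098 ≈ 9.9030e-5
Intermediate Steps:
p = 34
W(U) = 1/2 (W(U) = 2 - 1/2*3 = 2 - 3/2 = 1/2)
S(x) = -6*x
d(C, G) = C + 20*G
1/(d(S(W(-3)), 15)*p) = 1/((-6*1/2 + 20*15)*34) = 1/((-3 + 300)*34) = 1/(297*34) = 1/10098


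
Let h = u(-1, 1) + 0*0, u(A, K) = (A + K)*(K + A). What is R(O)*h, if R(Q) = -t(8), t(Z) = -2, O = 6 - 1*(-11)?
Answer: 0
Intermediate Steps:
O = 17 (O = 6 + 11 = 17)
u(A, K) = (A + K)² (u(A, K) = (A + K)*(A + K) = (A + K)²)
h = 0 (h = (-1 + 1)² + 0*0 = 0² + 0 = 0 + 0 = 0)
R(Q) = 2 (R(Q) = -1*(-2) = 2)
R(O)*h = 2*0 = 0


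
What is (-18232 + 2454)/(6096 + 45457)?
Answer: -15778/51553 ≈ -0.30605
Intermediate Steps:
(-18232 + 2454)/(6096 + 45457) = -15778/51553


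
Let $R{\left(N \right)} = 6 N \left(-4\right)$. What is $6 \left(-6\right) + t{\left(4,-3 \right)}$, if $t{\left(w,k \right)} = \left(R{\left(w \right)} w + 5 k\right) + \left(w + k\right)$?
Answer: $-434$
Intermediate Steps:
$R{\left(N \right)} = - 24 N$
$t{\left(w,k \right)} = w - 24 w^{2} + 6 k$ ($t{\left(w,k \right)} = \left(- 24 w w + 5 k\right) + \left(w + k\right) = \left(- 24 w^{2} + 5 k\right) + \left(k + w\right) = w - 24 w^{2} + 6 k$)
$6 \left(-6\right) + t{\left(4,-3 \right)} = 6 \left(-6\right) + \left(4 - 24 \cdot 4^{2} + 6 \left(-3\right)\right) = -36 - 398 = -434$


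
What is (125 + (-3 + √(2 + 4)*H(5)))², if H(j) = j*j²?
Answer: 108634 + 30500*√6 ≈ 1.8334e+5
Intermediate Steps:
H(j) = j³
(125 + (-3 + √(2 + 4)*H(5)))² = (125 + (-3 + √(2 + 4)*5³))² = (125 + (-3 + √6*125))² = (125 + (-3 + 125*√6))² = (122 + 125*√6)²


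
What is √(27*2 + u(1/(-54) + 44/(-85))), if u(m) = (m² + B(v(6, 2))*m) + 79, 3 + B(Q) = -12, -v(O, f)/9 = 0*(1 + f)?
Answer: √2977553671/4590 ≈ 11.888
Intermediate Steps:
v(O, f) = 0 (v(O, f) = -0*(1 + f) = -9*0 = 0)
B(Q) = -15 (B(Q) = -3 - 12 = -15)
u(m) = 79 + m² - 15*m (u(m) = (m² - 15*m) + 79 = 79 + m² - 15*m)
√(27*2 + u(1/(-54) + 44/(-85))) = √(27*2 + (79 + (1/(-54) + 44/(-85))² - 15*(1/(-54) + 44/(-85)))) = √(54 + (79 + (1*(-1/54) + 44*(-1/85))² - 15*(1*(-1/54) + 44*(-1/85)))) = √(54 + (79 + (-1/54 - 44/85)² - 15*(-1/54 - 44/85))) = √(54 + (79 + (-2461/4590)² - 15*(-2461/4590))) = √(54 + (79 + 6056521/21068100 + 2461/306)) = √(54 + 1839876271/21068100) = √(2977553671/21068100) = √2977553671/4590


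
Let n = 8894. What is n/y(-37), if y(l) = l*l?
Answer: 8894/1369 ≈ 6.4967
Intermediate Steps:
y(l) = l**2
n/y(-37) = 8894/((-37)**2) = 8894/1369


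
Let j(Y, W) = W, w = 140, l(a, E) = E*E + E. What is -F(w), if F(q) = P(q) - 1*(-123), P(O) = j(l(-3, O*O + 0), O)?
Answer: -263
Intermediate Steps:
l(a, E) = E + E**2 (l(a, E) = E**2 + E = E + E**2)
P(O) = O
F(q) = 123 + q (F(q) = q - 1*(-123) = q + 123 = 123 + q)
-F(w) = -(123 + 140) = -1*263 = -263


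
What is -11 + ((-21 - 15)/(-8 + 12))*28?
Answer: -263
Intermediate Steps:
-11 + ((-21 - 15)/(-8 + 12))*28 = -11 - 36/4*28 = -11 - 36*1/4*28 = -11 - 9*28 = -11 - 252 = -263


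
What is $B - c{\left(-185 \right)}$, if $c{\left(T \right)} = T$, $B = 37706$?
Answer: $37891$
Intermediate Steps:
$B - c{\left(-185 \right)} = 37706 - -185 = 37706 + 185 = 37891$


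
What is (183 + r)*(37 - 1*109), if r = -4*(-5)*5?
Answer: -20376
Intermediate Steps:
r = 100 (r = 20*5 = 100)
(183 + r)*(37 - 1*109) = (183 + 100)*(37 - 1*109) = 283*(37 - 109) = 283*(-72) = -20376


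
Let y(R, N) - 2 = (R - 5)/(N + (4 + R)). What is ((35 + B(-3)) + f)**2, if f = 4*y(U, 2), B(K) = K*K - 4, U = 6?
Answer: 21025/9 ≈ 2336.1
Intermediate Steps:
y(R, N) = 2 + (-5 + R)/(4 + N + R) (y(R, N) = 2 + (R - 5)/(N + (4 + R)) = 2 + (-5 + R)/(4 + N + R))
B(K) = -4 + K**2 (B(K) = K**2 - 4 = -4 + K**2)
f = 25/3 (f = 4*((3 + 2*2 + 3*6)/(4 + 2 + 6)) = 4*((3 + 4 + 18)/12) = 4*((1/12)*25) = 4*(25/12) = 25/3 ≈ 8.3333)
((35 + B(-3)) + f)**2 = ((35 + (-4 + (-3)**2)) + 25/3)**2 = ((35 + (-4 + 9)) + 25/3)**2 = ((35 + 5) + 25/3)**2 = (40 + 25/3)**2 = (145/3)**2 = 21025/9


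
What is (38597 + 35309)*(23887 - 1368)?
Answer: 1664289214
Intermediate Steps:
(38597 + 35309)*(23887 - 1368) = 73906*22519 = 1664289214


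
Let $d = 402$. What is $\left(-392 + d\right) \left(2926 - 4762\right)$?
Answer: $-18360$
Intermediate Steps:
$\left(-392 + d\right) \left(2926 - 4762\right) = \left(-392 + 402\right) \left(2926 - 4762\right) = 10 \left(-1836\right) = -18360$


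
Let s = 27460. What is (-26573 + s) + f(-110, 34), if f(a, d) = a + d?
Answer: 811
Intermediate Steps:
(-26573 + s) + f(-110, 34) = (-26573 + 27460) + (-110 + 34) = 887 - 76 = 811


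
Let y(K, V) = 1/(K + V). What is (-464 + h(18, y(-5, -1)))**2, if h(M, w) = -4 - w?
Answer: 7879249/36 ≈ 2.1887e+5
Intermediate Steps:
(-464 + h(18, y(-5, -1)))**2 = (-464 + (-4 - 1/(-5 - 1)))**2 = (-464 + (-4 - 1/(-6)))**2 = (-464 + (-4 - 1*(-1/6)))**2 = (-464 + (-4 + 1/6))**2 = (-464 - 23/6)**2 = (-2807/6)**2 = 7879249/36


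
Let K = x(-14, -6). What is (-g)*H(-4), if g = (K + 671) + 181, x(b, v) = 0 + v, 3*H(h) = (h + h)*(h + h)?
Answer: -18048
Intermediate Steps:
H(h) = 4*h²/3 (H(h) = ((h + h)*(h + h))/3 = ((2*h)*(2*h))/3 = (4*h²)/3 = 4*h²/3)
x(b, v) = v
K = -6
g = 846 (g = (-6 + 671) + 181 = 665 + 181 = 846)
(-g)*H(-4) = (-1*846)*((4/3)*(-4)²) = -1128*16 = -846*64/3 = -18048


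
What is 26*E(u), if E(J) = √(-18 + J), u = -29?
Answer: 26*I*√47 ≈ 178.25*I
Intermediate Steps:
26*E(u) = 26*√(-18 - 29) = 26*√(-47) = 26*(I*√47) = 26*I*√47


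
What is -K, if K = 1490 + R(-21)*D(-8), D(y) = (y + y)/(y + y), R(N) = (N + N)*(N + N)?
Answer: -3254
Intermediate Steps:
R(N) = 4*N² (R(N) = (2*N)*(2*N) = 4*N²)
D(y) = 1 (D(y) = (2*y)/((2*y)) = (2*y)*(1/(2*y)) = 1)
K = 3254 (K = 1490 + (4*(-21)²)*1 = 1490 + (4*441)*1 = 1490 + 1764*1 = 1490 + 1764 = 3254)
-K = -1*3254 = -3254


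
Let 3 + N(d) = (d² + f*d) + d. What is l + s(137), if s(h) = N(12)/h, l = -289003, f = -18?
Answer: -39593474/137 ≈ -2.8900e+5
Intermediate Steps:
N(d) = -3 + d² - 17*d (N(d) = -3 + ((d² - 18*d) + d) = -3 + (d² - 17*d) = -3 + d² - 17*d)
s(h) = -63/h (s(h) = (-3 + 12² - 17*12)/h = (-3 + 144 - 204)/h = -63/h)
l + s(137) = -289003 - 63/137 = -39593474/137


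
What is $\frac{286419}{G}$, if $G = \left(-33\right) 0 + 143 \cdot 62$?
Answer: $\frac{286419}{8866} \approx 32.305$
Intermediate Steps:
$G = 8866$ ($G = 0 + 8866 = 8866$)
$\frac{286419}{G} = \frac{286419}{8866}$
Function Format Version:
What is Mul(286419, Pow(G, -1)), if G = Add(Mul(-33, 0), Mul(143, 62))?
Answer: Rational(286419, 8866) ≈ 32.305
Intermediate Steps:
G = 8866 (G = Add(0, 8866) = 8866)
Mul(286419, Pow(G, -1)) = Mul(286419, Pow(8866, -1)) = Mul(286419, Rational(1, 8866)) = Rational(286419, 8866)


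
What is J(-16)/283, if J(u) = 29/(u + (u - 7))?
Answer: -29/11037 ≈ -0.0026275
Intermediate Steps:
J(u) = 29/(-7 + 2*u) (J(u) = 29/(u + (-7 + u)) = 29/(-7 + 2*u))
J(-16)/283 = (29/(-7 + 2*(-16)))/283 = (29/(-7 - 32))*(1/283) = (29/(-39))*(1/283) = (29*(-1/39))*(1/283) = -29/39*1/283 = -29/11037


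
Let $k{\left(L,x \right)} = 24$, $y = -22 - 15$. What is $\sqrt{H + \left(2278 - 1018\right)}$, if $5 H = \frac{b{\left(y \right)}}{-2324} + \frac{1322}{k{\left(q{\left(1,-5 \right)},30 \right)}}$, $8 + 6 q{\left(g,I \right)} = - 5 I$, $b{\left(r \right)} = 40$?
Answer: $\frac{\sqrt{386140045515}}{17430} \approx 35.651$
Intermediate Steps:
$y = -37$
$q{\left(g,I \right)} = - \frac{4}{3} - \frac{5 I}{6}$ ($q{\left(g,I \right)} = - \frac{4}{3} + \frac{\left(-5\right) I}{6} = - \frac{4}{3} - \frac{5 I}{6}$)
$H = \frac{383921}{34860}$ ($H = \frac{\frac{40}{-2324} + \frac{1322}{24}}{5} = \frac{40 \left(- \frac{1}{2324}\right) + 1322 \cdot \frac{1}{24}}{5} = \frac{- \frac{10}{581} + \frac{661}{12}}{5} = \frac{1}{5} \cdot \frac{383921}{6972} = \frac{383921}{34860} \approx 11.013$)
$\sqrt{H + \left(2278 - 1018\right)} = \sqrt{\frac{383921}{34860} + \left(2278 - 1018\right)} = \sqrt{\frac{383921}{34860} + 1260} = \sqrt{\frac{44307521}{34860}} = \frac{\sqrt{386140045515}}{17430}$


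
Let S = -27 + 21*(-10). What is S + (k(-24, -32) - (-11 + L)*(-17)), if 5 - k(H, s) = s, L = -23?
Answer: -778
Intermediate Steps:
k(H, s) = 5 - s
S = -237 (S = -27 - 210 = -237)
S + (k(-24, -32) - (-11 + L)*(-17)) = -237 + ((5 - 1*(-32)) - (-11 - 23)*(-17)) = -237 + ((5 + 32) - (-34)*(-17)) = -237 + (37 - 1*578) = -237 + (37 - 578) = -237 - 541 = -778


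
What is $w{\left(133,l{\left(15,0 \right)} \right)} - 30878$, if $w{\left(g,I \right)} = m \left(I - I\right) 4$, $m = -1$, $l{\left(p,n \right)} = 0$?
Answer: $-30878$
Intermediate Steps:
$w{\left(g,I \right)} = 0$ ($w{\left(g,I \right)} = - (I - I) 4 = \left(-1\right) 0 \cdot 4 = 0 \cdot 4 = 0$)
$w{\left(133,l{\left(15,0 \right)} \right)} - 30878 = 0 - 30878 = -30878$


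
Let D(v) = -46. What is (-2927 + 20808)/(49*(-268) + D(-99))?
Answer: -17881/13178 ≈ -1.3569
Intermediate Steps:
(-2927 + 20808)/(49*(-268) + D(-99)) = (-2927 + 20808)/(49*(-268) - 46) = 17881/(-13132 - 46) = 17881/(-13178) = 17881*(-1/13178) = -17881/13178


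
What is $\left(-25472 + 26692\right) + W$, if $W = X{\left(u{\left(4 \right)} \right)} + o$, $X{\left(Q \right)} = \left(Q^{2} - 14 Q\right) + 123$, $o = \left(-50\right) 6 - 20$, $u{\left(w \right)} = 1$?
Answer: $1010$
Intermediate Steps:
$o = -320$ ($o = -300 - 20 = -320$)
$X{\left(Q \right)} = 123 + Q^{2} - 14 Q$
$W = -210$ ($W = \left(123 + 1^{2} - 14\right) - 320 = \left(123 + 1 - 14\right) - 320 = 110 - 320 = -210$)
$\left(-25472 + 26692\right) + W = \left(-25472 + 26692\right) - 210 = 1220 - 210 = 1010$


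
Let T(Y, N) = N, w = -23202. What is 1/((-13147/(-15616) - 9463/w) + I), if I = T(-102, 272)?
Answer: 181161216/49502256203 ≈ 0.0036597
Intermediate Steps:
I = 272
1/((-13147/(-15616) - 9463/w) + I) = 1/((-13147/(-15616) - 9463/(-23202)) + 272) = 1/((-13147*(-1/15616) - 9463*(-1/23202)) + 272) = 1/((13147/15616 + 9463/23202) + 272) = 1/(226405451/181161216 + 272) = 1/(49502256203/181161216) = 181161216/49502256203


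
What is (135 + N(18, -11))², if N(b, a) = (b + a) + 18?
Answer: 25600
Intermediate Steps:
N(b, a) = 18 + a + b (N(b, a) = (a + b) + 18 = 18 + a + b)
(135 + N(18, -11))² = (135 + (18 - 11 + 18))² = (135 + 25)² = 160² = 25600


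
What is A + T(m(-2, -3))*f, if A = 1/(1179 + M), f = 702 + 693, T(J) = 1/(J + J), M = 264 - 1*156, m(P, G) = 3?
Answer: 598457/2574 ≈ 232.50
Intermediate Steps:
M = 108 (M = 264 - 156 = 108)
T(J) = 1/(2*J)
f = 1395
A = 1/1287 (A = 1/(1179 + 108) = 1/1287 ≈ 0.00077700)
A + T(m(-2, -3))*f = 1/1287 + ((1/2)/3)*1395 = 1/1287 + ((1/2)*(1/3))*1395 = 1/1287 + (1/6)*1395 = 1/1287 + 465/2 = 598457/2574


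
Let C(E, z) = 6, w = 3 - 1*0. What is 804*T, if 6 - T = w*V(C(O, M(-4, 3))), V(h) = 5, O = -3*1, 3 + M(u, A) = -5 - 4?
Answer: -7236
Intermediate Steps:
M(u, A) = -12 (M(u, A) = -3 + (-5 - 4) = -3 - 9 = -12)
w = 3 (w = 3 + 0 = 3)
O = -3
T = -9 (T = 6 - 3*5 = 6 - 1*15 = 6 - 15 = -9)
804*T = 804*(-9) = -7236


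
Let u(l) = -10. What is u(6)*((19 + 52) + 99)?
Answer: -1700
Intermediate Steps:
u(6)*((19 + 52) + 99) = -10*((19 + 52) + 99) = -10*(71 + 99) = -10*170 = -1700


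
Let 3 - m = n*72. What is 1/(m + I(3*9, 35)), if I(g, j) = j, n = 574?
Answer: -1/41290 ≈ -2.4219e-5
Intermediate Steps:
m = -41325 (m = 3 - 574*72 = 3 - 1*41328 = 3 - 41328 = -41325)
1/(m + I(3*9, 35)) = 1/(-41325 + 35) = 1/(-41290) = -1/41290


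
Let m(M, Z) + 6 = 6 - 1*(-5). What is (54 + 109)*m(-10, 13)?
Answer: 815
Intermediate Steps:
m(M, Z) = 5 (m(M, Z) = -6 + (6 - 1*(-5)) = -6 + (6 + 5) = -6 + 11 = 5)
(54 + 109)*m(-10, 13) = (54 + 109)*5 = 163*5 = 815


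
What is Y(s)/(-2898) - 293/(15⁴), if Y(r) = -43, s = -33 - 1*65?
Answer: 147529/16301250 ≈ 0.0090502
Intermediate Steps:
s = -98 (s = -33 - 65 = -98)
Y(s)/(-2898) - 293/(15⁴) = -43/(-2898) - 293/(15⁴) = -43*(-1/2898) - 293/50625 = 43/2898 - 293*1/50625 = 43/2898 - 293/50625 = 147529/16301250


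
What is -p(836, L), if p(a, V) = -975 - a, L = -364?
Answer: 1811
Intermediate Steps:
-p(836, L) = -(-975 - 1*836) = -(-975 - 836) = -1*(-1811) = 1811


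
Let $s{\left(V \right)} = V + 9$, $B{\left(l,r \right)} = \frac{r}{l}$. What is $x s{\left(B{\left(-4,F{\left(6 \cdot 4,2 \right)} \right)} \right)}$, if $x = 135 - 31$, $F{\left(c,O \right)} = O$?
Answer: $884$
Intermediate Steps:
$x = 104$
$s{\left(V \right)} = 9 + V$
$x s{\left(B{\left(-4,F{\left(6 \cdot 4,2 \right)} \right)} \right)} = 104 \left(9 + \frac{2}{-4}\right) = 104 \left(9 + 2 \left(- \frac{1}{4}\right)\right) = 104 \left(9 - \frac{1}{2}\right) = 104 \cdot \frac{17}{2} = 884$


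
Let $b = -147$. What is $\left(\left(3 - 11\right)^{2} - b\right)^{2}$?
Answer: $44521$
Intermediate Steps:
$\left(\left(3 - 11\right)^{2} - b\right)^{2} = \left(\left(3 - 11\right)^{2} - -147\right)^{2} = \left(\left(-8\right)^{2} + 147\right)^{2} = \left(64 + 147\right)^{2} = 211^{2} = 44521$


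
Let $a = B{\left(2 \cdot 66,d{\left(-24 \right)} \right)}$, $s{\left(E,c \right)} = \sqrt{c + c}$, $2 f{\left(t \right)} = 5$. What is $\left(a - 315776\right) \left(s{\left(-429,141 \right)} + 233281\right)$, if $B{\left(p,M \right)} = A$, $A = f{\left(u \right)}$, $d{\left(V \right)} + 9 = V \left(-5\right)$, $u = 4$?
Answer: $- \frac{147327915707}{2} - \frac{631547 \sqrt{282}}{2} \approx -7.3669 \cdot 10^{10}$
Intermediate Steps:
$f{\left(t \right)} = \frac{5}{2}$ ($f{\left(t \right)} = \frac{1}{2} \cdot 5 = \frac{5}{2}$)
$s{\left(E,c \right)} = \sqrt{2} \sqrt{c}$ ($s{\left(E,c \right)} = \sqrt{2 c} = \sqrt{2} \sqrt{c}$)
$d{\left(V \right)} = -9 - 5 V$ ($d{\left(V \right)} = -9 + V \left(-5\right) = -9 - 5 V$)
$A = \frac{5}{2} \approx 2.5$
$B{\left(p,M \right)} = \frac{5}{2}$
$a = \frac{5}{2} \approx 2.5$
$\left(a - 315776\right) \left(s{\left(-429,141 \right)} + 233281\right) = \left(\frac{5}{2} - 315776\right) \left(\sqrt{2} \sqrt{141} + 233281\right) = - \frac{631547 \left(\sqrt{282} + 233281\right)}{2} = - \frac{631547 \left(233281 + \sqrt{282}\right)}{2} = - \frac{147327915707}{2} - \frac{631547 \sqrt{282}}{2}$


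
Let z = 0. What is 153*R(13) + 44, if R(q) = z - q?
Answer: -1945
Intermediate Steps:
R(q) = -q (R(q) = 0 - q = -q)
153*R(13) + 44 = 153*(-1*13) + 44 = 153*(-13) + 44 = -1989 + 44 = -1945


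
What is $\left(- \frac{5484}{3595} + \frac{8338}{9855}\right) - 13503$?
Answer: $- \frac{95683628677}{7085745} \approx -13504.0$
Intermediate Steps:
$\left(- \frac{5484}{3595} + \frac{8338}{9855}\right) - 13503 = - \frac{4813942}{7085745} - 13503 = - \frac{95683628677}{7085745}$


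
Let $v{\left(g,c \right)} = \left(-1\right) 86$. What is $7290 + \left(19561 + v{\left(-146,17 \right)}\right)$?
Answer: $26765$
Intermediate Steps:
$v{\left(g,c \right)} = -86$
$7290 + \left(19561 + v{\left(-146,17 \right)}\right) = 7290 + \left(19561 - 86\right) = 7290 + 19475 = 26765$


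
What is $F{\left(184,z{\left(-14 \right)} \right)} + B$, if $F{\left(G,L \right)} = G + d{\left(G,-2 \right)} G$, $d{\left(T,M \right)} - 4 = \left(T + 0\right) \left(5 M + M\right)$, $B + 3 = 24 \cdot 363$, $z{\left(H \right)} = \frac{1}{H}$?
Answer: $-396643$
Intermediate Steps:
$B = 8709$ ($B = -3 + 24 \cdot 363 = -3 + 8712 = 8709$)
$d{\left(T,M \right)} = 4 + 6 M T$ ($d{\left(T,M \right)} = 4 + \left(T + 0\right) \left(5 M + M\right) = 4 + T 6 M = 4 + 6 M T$)
$F{\left(G,L \right)} = G + G \left(4 - 12 G\right)$ ($F{\left(G,L \right)} = G + \left(4 + 6 \left(-2\right) G\right) G = G + \left(4 - 12 G\right) G = G + G \left(4 - 12 G\right)$)
$F{\left(184,z{\left(-14 \right)} \right)} + B = 184 \left(5 - 2208\right) + 8709 = 184 \left(-2203\right) + 8709 = -405352 + 8709 = -396643$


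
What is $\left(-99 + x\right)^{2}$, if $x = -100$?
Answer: $39601$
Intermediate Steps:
$\left(-99 + x\right)^{2} = \left(-99 - 100\right)^{2} = \left(-199\right)^{2} = 39601$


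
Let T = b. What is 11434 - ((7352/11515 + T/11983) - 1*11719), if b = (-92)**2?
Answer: 138894072283/5999315 ≈ 23152.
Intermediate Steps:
b = 8464
T = 8464
11434 - ((7352/11515 + T/11983) - 1*11719) = 11434 - ((7352/11515 + 8464/11983) - 1*11719) = 11434 - ((7352*(1/11515) + 8464*(1/11983)) - 11719) = 11434 - ((7352/11515 + 368/521) - 11719) = 11434 - (8067912/5999315 - 11719) = 11434 - 1*(-70297904573/5999315) = 11434 + 70297904573/5999315 = 138894072283/5999315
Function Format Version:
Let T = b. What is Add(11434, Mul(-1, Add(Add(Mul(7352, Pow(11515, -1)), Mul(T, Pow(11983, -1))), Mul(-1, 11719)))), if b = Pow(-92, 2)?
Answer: Rational(138894072283, 5999315) ≈ 23152.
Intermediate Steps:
b = 8464
T = 8464
Add(11434, Mul(-1, Add(Add(Mul(7352, Pow(11515, -1)), Mul(T, Pow(11983, -1))), Mul(-1, 11719)))) = Add(11434, Mul(-1, Add(Add(Mul(7352, Pow(11515, -1)), Mul(8464, Pow(11983, -1))), Mul(-1, 11719)))) = Add(11434, Mul(-1, Add(Add(Mul(7352, Rational(1, 11515)), Mul(8464, Rational(1, 11983))), -11719))) = Add(11434, Mul(-1, Add(Add(Rational(7352, 11515), Rational(368, 521)), -11719))) = Add(11434, Mul(-1, Add(Rational(8067912, 5999315), -11719))) = Add(11434, Mul(-1, Rational(-70297904573, 5999315))) = Add(11434, Rational(70297904573, 5999315)) = Rational(138894072283, 5999315)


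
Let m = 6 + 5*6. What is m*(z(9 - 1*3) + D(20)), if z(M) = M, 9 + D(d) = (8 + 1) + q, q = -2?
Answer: 144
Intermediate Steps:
D(d) = -2 (D(d) = -9 + ((8 + 1) - 2) = -9 + (9 - 2) = -9 + 7 = -2)
m = 36 (m = 6 + 30 = 36)
m*(z(9 - 1*3) + D(20)) = 36*((9 - 1*3) - 2) = 36*((9 - 3) - 2) = 36*(6 - 2) = 36*4 = 144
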